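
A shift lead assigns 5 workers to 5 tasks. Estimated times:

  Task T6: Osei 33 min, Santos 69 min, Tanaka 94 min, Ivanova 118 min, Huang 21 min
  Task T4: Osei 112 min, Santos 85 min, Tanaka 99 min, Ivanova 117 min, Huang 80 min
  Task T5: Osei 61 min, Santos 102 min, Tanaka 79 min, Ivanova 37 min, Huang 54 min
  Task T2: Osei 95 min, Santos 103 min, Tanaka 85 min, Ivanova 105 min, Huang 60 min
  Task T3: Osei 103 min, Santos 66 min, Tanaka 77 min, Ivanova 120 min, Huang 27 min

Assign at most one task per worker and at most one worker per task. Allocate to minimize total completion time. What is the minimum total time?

This is the linear assignment problem.
Optimal: Osei→Task T6 (33 min), Santos→Task T4 (85 min), Tanaka→Task T2 (85 min), Ivanova→Task T5 (37 min), Huang→Task T3 (27 min) — total 33+85+85+37+27 = 267 min.
Min-entry greedy (repeatedly take the single cheapest remaining cell) gives 321 min, worse by 54.
Next-best assignment: Osei→Task T6, Santos→Task T4, Tanaka→Task T3, Ivanova→Task T5, Huang→Task T2 = 292 min.
Swapping Huang↔Ivanova (Huang→Task T5 54 min, Ivanova→Task T3 120 min) adds 110.

Minimum total: 267 min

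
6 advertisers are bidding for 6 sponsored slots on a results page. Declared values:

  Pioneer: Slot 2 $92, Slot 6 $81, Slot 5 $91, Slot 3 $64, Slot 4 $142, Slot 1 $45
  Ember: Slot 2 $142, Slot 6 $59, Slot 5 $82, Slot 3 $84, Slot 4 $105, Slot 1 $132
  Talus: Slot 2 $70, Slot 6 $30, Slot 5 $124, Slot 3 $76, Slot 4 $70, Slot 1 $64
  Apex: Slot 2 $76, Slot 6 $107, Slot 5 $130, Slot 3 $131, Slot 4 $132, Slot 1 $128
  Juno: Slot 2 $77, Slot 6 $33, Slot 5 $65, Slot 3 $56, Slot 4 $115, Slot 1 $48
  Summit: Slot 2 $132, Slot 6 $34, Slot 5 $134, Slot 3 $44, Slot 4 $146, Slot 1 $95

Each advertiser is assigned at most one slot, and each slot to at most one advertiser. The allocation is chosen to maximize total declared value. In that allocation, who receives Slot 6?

Pioneer receives Slot 6.

Treat this as an assignment problem: match each advertiser to one slot.
Optimal: Pioneer→Slot 6 ($81), Ember→Slot 1 ($132), Talus→Slot 5 ($124), Apex→Slot 3 ($131), Juno→Slot 4 ($115), Summit→Slot 2 ($132) — total 81+132+124+131+115+132 = $715.
Max-entry greedy (repeatedly take the single best remaining cell) gives $672, worse by 43.
Next-best assignment: Pioneer→Slot 4, Ember→Slot 1, Talus→Slot 5, Apex→Slot 3, Juno→Slot 6, Summit→Slot 2 = $694.
No other one-to-one assignment exceeds $715.
Pioneer's own top slot is Slot 4 ($142), but forcing Pioneer→Slot 4 and reassigning the rest optimally gives only $694 — worse by 21.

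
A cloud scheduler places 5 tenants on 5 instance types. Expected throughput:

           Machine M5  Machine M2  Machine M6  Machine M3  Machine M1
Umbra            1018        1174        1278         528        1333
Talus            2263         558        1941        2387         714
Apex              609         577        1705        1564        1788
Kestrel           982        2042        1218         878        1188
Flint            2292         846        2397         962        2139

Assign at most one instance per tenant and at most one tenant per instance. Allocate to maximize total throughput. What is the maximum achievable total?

Maximum total: 9787 ops/s

Optimal: Umbra→Machine M6 (1278 ops/s), Talus→Machine M3 (2387 ops/s), Apex→Machine M1 (1788 ops/s), Kestrel→Machine M2 (2042 ops/s), Flint→Machine M5 (2292 ops/s) — total 1278+2387+1788+2042+2292 = 9787 ops/s.
Max-entry greedy (repeatedly take the single best remaining cell) gives 9632 ops/s, worse by 155.
Swapping Apex↔Umbra (Apex→Machine M6 1705 ops/s, Umbra→Machine M1 1333 ops/s) loses 28.
No other one-to-one assignment exceeds 9787 ops/s.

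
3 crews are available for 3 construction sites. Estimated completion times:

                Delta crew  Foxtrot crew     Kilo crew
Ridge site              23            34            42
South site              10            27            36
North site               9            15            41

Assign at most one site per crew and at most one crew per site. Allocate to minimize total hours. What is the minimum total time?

Min total: 67 hours

Optimal: Delta crew→South site (10 hours), Foxtrot crew→North site (15 hours), Kilo crew→Ridge site (42 hours) — total 10+15+42 = 67 hours.
Min-entry greedy (repeatedly take the single cheapest remaining cell) gives 78 hours, worse by 11.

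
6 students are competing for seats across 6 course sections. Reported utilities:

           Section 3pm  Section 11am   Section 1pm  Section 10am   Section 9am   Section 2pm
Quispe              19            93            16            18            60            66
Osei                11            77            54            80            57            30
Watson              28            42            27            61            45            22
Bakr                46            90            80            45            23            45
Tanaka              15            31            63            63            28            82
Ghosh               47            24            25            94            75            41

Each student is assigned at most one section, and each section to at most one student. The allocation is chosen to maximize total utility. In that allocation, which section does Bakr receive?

Bakr receives Section 1pm.

Optimal: Quispe→Section 11am (93 points), Osei→Section 10am (80 points), Watson→Section 3pm (28 points), Bakr→Section 1pm (80 points), Tanaka→Section 2pm (82 points), Ghosh→Section 9am (75 points) — total 93+80+28+80+82+75 = 438 points.
Max-entry greedy (repeatedly take the single best remaining cell) gives 434 points, worse by 4.
Next-best assignment: Quispe→Section 11am, Osei→Section 9am, Watson→Section 3pm, Bakr→Section 1pm, Tanaka→Section 2pm, Ghosh→Section 10am = 434 points.
No other one-to-one assignment exceeds 438 points.
Bakr's own top section is Section 11am (90 points), but forcing Bakr→Section 11am and reassigning the rest optimally gives only 408 points — worse by 30.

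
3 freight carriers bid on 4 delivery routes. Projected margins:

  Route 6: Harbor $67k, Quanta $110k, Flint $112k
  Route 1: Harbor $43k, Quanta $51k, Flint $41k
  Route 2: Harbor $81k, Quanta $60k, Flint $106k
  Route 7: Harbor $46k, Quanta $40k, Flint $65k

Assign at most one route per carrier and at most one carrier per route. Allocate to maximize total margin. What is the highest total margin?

Optimal: Harbor→Route 7 ($46k), Quanta→Route 6 ($110k), Flint→Route 2 ($106k) — total 46+110+106 = $262k.
Row-greedy (each carrier in turn takes its best remaining route) gives $256k, worse by 6.
Swapping Quanta↔Flint (Quanta→Route 2 $60k, Flint→Route 6 $112k) loses 44.
No other one-to-one assignment exceeds $262k.

Max total: $262k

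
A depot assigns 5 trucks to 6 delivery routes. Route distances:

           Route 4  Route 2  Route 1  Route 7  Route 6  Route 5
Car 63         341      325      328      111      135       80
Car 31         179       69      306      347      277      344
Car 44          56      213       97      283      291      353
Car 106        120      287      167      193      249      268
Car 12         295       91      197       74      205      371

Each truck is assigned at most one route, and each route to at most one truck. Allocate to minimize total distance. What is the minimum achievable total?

This is a one-to-one assignment (minimum-cost bipartite matching).
Optimal: Car 63→Route 5 (80 km), Car 31→Route 2 (69 km), Car 44→Route 1 (97 km), Car 106→Route 4 (120 km), Car 12→Route 7 (74 km) — total 80+69+97+120+74 = 440 km.
Min-entry greedy (repeatedly take the single cheapest remaining cell) gives 446 km, worse by 6.
Next-best assignment: Car 63→Route 5, Car 31→Route 2, Car 44→Route 4, Car 106→Route 1, Car 12→Route 7 = 446 km.

Minimum total: 440 km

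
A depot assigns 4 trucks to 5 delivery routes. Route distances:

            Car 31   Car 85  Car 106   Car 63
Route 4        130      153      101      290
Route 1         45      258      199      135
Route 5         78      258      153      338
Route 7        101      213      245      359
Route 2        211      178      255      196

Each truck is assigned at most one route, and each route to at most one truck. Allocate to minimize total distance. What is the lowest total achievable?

Optimal: Car 31→Route 5 (78 km), Car 85→Route 2 (178 km), Car 106→Route 4 (101 km), Car 63→Route 1 (135 km) — total 78+178+101+135 = 492 km.
Min-entry greedy (repeatedly take the single cheapest remaining cell) gives 662 km, worse by 170.

Minimum total: 492 km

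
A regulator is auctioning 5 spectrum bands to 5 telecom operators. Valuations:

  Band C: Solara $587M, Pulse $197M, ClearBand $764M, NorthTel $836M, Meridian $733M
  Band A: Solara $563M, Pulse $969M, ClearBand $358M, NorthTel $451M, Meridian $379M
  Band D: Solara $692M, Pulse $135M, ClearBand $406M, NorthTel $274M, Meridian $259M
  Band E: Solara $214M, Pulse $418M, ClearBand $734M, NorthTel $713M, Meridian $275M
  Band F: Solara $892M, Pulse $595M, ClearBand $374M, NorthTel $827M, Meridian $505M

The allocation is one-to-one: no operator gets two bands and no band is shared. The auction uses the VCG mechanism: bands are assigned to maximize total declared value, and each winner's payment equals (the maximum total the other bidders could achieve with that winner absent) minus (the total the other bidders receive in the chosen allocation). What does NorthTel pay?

Efficient allocation: Solara→Band D ($692M), Pulse→Band A ($969M), ClearBand→Band E ($734M), NorthTel→Band F ($827M), Meridian→Band C ($733M); total welfare W = $3955M.
NorthTel receives Band F at value $827M, so the others get W − 827 = $3128M.
Without NorthTel: best allocation of the remaining 4 bidders over all 5 bands is Solara→Band F ($892M), Pulse→Band A ($969M), ClearBand→Band E ($734M), Meridian→Band C ($733M), total $3328M.
VCG payment = (others' best without NorthTel) − (others' welfare with NorthTel) = 3328 − 3128 = $200M.

NorthTel pays $200M.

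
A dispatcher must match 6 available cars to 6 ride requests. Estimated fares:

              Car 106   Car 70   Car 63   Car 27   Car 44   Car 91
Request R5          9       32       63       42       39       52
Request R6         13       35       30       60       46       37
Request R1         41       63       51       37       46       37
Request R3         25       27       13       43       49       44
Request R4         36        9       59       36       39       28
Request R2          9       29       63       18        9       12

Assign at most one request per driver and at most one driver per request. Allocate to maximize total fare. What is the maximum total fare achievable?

Optimal: Car 106→Request R4 ($36), Car 70→Request R1 ($63), Car 63→Request R2 ($63), Car 27→Request R6 ($60), Car 44→Request R3 ($49), Car 91→Request R5 ($52) — total 36+63+63+60+49+52 = $323.
Max-entry greedy (repeatedly take the single best remaining cell) gives $283, worse by 40.

Max total: $323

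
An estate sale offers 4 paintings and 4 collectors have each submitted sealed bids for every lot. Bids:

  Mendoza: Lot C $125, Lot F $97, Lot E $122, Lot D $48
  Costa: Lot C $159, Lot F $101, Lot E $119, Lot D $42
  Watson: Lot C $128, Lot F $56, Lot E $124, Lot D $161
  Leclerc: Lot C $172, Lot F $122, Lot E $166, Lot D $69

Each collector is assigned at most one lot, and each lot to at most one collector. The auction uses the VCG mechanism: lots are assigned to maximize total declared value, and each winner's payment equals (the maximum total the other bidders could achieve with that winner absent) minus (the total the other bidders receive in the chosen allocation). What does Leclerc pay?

Leclerc pays $25.

Efficient allocation: Mendoza→Lot F ($97), Costa→Lot C ($159), Watson→Lot D ($161), Leclerc→Lot E ($166); total welfare W = $583.
Leclerc receives Lot E at value $166, so the others get W − 166 = $417.
Without Leclerc: best allocation of the remaining 3 bidders over all 4 lots is Mendoza→Lot E ($122), Costa→Lot C ($159), Watson→Lot D ($161), total $442.
VCG payment = (others' best without Leclerc) − (others' welfare with Leclerc) = 442 − 417 = $25.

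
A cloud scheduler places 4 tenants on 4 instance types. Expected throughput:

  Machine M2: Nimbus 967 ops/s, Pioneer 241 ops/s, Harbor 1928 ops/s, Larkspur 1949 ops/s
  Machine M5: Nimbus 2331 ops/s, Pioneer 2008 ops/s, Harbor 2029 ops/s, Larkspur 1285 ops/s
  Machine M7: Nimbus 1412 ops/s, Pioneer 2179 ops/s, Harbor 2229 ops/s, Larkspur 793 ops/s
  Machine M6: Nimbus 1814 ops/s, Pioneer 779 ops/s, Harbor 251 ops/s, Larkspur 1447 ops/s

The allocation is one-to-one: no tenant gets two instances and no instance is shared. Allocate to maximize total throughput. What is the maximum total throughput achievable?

Max total: 8000 ops/s

Optimal: Nimbus→Machine M6 (1814 ops/s), Pioneer→Machine M5 (2008 ops/s), Harbor→Machine M7 (2229 ops/s), Larkspur→Machine M2 (1949 ops/s) — total 1814+2008+2229+1949 = 8000 ops/s.
Column-greedy (each instance in turn goes to its best remaining tenant) gives 7288 ops/s, worse by 712.
Next-best assignment: Nimbus→Machine M6, Pioneer→Machine M7, Harbor→Machine M5, Larkspur→Machine M2 = 7971 ops/s.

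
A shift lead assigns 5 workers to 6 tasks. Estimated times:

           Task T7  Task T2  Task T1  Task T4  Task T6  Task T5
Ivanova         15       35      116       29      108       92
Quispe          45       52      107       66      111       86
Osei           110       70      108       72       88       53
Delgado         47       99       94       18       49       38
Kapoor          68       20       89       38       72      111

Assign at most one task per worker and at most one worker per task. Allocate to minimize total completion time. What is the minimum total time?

Minimum total: 196 min

Optimal: Ivanova→Task T4 (29 min), Quispe→Task T7 (45 min), Osei→Task T5 (53 min), Delgado→Task T6 (49 min), Kapoor→Task T2 (20 min) — total 29+45+53+49+20 = 196 min.
Min-entry greedy (repeatedly take the single cheapest remaining cell) gives 213 min, worse by 17.
Checked against all permutations: 196 min is optimal.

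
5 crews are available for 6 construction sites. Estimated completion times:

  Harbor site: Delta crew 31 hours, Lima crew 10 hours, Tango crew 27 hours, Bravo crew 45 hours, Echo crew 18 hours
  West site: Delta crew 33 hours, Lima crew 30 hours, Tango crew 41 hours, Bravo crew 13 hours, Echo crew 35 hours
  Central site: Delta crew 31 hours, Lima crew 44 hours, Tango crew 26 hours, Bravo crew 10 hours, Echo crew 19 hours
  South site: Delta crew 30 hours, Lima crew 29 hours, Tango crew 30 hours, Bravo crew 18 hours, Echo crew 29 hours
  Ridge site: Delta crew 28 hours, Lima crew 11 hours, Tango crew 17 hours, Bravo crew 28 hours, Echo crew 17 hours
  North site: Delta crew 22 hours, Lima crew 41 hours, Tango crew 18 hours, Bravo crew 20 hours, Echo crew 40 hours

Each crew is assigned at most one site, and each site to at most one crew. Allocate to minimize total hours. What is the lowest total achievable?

Minimum total: 81 hours

Treat this as an assignment problem: match each crew to one site.
Optimal: Delta crew→North site (22 hours), Lima crew→Harbor site (10 hours), Tango crew→Ridge site (17 hours), Bravo crew→West site (13 hours), Echo crew→Central site (19 hours) — total 22+10+17+13+19 = 81 hours.
Column-greedy (each site in turn goes to its cheapest remaining crew) gives 89 hours, worse by 8.
Next-best assignment: Delta crew→South site, Lima crew→Harbor site, Tango crew→North site, Bravo crew→Central site, Echo crew→Ridge site = 85 hours.
Every other assignment is strictly worse.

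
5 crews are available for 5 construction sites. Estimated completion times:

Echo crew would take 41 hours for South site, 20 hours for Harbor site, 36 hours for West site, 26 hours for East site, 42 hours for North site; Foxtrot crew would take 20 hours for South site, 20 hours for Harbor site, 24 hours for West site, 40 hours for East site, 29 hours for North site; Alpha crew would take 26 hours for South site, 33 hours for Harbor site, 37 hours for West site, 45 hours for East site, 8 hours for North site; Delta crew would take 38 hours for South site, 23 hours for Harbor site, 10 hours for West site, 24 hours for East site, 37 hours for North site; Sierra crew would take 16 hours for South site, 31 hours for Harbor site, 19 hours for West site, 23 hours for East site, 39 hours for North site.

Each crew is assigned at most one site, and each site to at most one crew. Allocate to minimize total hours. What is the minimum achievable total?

Treat this as an assignment problem: match each crew to one site.
Optimal: Echo crew→East site (26 hours), Foxtrot crew→Harbor site (20 hours), Alpha crew→North site (8 hours), Delta crew→West site (10 hours), Sierra crew→South site (16 hours) — total 26+20+8+10+16 = 80 hours.
Min-entry greedy (repeatedly take the single cheapest remaining cell) gives 94 hours, worse by 14.

Minimum total: 80 hours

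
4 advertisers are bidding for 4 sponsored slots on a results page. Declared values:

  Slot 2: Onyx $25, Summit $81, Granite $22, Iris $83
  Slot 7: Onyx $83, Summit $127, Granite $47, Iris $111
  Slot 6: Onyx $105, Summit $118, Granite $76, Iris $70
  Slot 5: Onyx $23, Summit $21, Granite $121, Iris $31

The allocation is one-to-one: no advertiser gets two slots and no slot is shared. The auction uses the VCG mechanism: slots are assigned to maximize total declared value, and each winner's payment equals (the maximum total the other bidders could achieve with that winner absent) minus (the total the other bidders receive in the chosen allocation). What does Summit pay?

Summit pays $28.

Efficient allocation: Onyx→Slot 6 ($105), Summit→Slot 7 ($127), Granite→Slot 5 ($121), Iris→Slot 2 ($83); total welfare W = $436.
Summit receives Slot 7 at value $127, so the others get W − 127 = $309.
Without Summit: best allocation of the remaining 3 bidders over all 4 slots is Onyx→Slot 6 ($105), Granite→Slot 5 ($121), Iris→Slot 7 ($111), total $337.
VCG payment = (others' best without Summit) − (others' welfare with Summit) = 337 − 309 = $28.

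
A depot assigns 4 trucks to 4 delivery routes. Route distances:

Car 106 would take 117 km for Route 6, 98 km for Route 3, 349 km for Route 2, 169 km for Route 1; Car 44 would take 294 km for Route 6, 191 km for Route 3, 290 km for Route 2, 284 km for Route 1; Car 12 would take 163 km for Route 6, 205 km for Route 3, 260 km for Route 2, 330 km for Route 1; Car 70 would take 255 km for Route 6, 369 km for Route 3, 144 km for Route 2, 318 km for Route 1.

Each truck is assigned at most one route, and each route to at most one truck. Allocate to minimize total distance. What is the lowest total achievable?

Min total: 667 km

Optimal: Car 106→Route 1 (169 km), Car 44→Route 3 (191 km), Car 12→Route 6 (163 km), Car 70→Route 2 (144 km) — total 169+191+163+144 = 667 km.
Min-entry greedy (repeatedly take the single cheapest remaining cell) gives 689 km, worse by 22.
Next-best assignment: Car 106→Route 3, Car 44→Route 1, Car 12→Route 6, Car 70→Route 2 = 689 km.
Swapping Car 12↔Car 106 (Car 12→Route 1 330 km, Car 106→Route 6 117 km) adds 115.
Every other assignment is strictly worse.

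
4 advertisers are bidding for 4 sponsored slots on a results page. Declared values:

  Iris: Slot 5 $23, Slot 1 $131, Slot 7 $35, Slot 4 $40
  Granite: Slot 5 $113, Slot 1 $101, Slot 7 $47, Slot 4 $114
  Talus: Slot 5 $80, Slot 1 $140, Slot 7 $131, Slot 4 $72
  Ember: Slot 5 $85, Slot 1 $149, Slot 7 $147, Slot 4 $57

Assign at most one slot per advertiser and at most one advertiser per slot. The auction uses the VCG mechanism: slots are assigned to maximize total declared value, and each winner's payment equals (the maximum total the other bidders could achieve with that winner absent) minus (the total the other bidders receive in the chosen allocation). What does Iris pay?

Efficient allocation: Iris→Slot 1 ($131), Granite→Slot 4 ($114), Talus→Slot 5 ($80), Ember→Slot 7 ($147); total welfare W = $472.
Iris receives Slot 1 at value $131, so the others get W − 131 = $341.
Without Iris: best allocation of the remaining 3 bidders over all 4 slots is Granite→Slot 4 ($114), Talus→Slot 1 ($140), Ember→Slot 7 ($147), total $401.
VCG payment = (others' best without Iris) − (others' welfare with Iris) = 401 − 341 = $60.

Iris pays $60.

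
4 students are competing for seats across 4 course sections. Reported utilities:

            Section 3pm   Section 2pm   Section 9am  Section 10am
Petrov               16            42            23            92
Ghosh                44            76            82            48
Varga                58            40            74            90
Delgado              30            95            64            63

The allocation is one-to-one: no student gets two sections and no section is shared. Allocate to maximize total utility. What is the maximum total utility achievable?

Maximum total: 327 points

Optimal: Petrov→Section 10am (92 points), Ghosh→Section 9am (82 points), Varga→Section 3pm (58 points), Delgado→Section 2pm (95 points) — total 92+82+58+95 = 327 points.
Checked against all permutations: 327 points is optimal.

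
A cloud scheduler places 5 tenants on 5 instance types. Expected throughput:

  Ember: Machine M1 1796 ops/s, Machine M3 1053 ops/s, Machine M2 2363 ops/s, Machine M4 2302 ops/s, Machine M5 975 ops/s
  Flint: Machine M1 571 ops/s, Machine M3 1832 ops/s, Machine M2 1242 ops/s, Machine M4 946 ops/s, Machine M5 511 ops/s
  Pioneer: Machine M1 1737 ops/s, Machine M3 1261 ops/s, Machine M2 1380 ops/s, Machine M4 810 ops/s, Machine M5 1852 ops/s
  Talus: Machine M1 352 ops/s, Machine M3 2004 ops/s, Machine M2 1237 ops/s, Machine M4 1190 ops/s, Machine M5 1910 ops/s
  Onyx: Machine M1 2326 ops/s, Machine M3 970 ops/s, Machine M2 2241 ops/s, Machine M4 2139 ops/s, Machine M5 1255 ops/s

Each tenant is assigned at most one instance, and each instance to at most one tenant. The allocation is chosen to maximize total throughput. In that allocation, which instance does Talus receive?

Optimal: Ember→Machine M4 (2302 ops/s), Flint→Machine M3 (1832 ops/s), Pioneer→Machine M1 (1737 ops/s), Talus→Machine M5 (1910 ops/s), Onyx→Machine M2 (2241 ops/s) — total 2302+1832+1737+1910+2241 = 10022 ops/s.
Max-entry greedy (repeatedly take the single best remaining cell) gives 9491 ops/s, worse by 531.
Next-best assignment: Ember→Machine M2, Flint→Machine M3, Pioneer→Machine M1, Talus→Machine M5, Onyx→Machine M4 = 9981 ops/s.
Talus's own top instance is Machine M3 (2004 ops/s), but forcing Talus→Machine M3 and reassigning the rest optimally gives only 9726 ops/s — worse by 296.

Talus receives Machine M5.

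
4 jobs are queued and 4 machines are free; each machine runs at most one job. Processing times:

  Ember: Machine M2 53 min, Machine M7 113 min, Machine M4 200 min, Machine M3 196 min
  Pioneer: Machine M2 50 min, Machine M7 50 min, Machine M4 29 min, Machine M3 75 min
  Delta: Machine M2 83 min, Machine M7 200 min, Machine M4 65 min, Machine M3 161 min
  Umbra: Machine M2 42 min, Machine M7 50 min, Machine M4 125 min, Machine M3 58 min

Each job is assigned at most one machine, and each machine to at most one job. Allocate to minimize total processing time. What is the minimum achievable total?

Min total: 226 min

This is a one-to-one assignment (minimum-cost bipartite matching).
Optimal: Ember→Machine M2 (53 min), Pioneer→Machine M7 (50 min), Delta→Machine M4 (65 min), Umbra→Machine M3 (58 min) — total 53+50+65+58 = 226 min.
Column-greedy (each machine in turn goes to its cheapest remaining job) gives 353 min, worse by 127.
Next-best assignment: Ember→Machine M2, Pioneer→Machine M3, Delta→Machine M4, Umbra→Machine M7 = 243 min.
Swapping Delta↔Pioneer (Delta→Machine M7 200 min, Pioneer→Machine M4 29 min) adds 114.
No other one-to-one assignment undercuts 226 min.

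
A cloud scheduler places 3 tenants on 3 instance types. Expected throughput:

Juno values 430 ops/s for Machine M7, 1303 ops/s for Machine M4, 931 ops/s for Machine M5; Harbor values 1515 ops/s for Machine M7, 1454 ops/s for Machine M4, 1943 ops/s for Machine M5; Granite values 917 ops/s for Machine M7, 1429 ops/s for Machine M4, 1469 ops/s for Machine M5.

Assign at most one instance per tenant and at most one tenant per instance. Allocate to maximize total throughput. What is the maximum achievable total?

Optimal: Juno→Machine M4 (1303 ops/s), Harbor→Machine M7 (1515 ops/s), Granite→Machine M5 (1469 ops/s) — total 1303+1515+1469 = 4287 ops/s.
Next-best assignment: Juno→Machine M4, Harbor→Machine M5, Granite→Machine M7 = 4163 ops/s.
Every other assignment is strictly worse.

Max total: 4287 ops/s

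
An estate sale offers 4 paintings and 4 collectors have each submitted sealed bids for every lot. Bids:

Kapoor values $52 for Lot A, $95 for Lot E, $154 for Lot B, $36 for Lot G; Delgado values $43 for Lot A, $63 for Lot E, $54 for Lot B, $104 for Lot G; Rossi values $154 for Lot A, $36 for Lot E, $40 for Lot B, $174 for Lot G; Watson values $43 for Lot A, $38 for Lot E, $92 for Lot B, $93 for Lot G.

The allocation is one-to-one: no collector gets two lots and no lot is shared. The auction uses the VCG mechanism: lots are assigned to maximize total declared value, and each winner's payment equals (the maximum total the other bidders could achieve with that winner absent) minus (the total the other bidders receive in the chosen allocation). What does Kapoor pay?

Kapoor pays $40.

Efficient allocation: Kapoor→Lot B ($154), Delgado→Lot E ($63), Rossi→Lot A ($154), Watson→Lot G ($93); total welfare W = $464.
Kapoor receives Lot B at value $154, so the others get W − 154 = $310.
Without Kapoor: best allocation of the remaining 3 bidders over all 4 lots is Delgado→Lot G ($104), Rossi→Lot A ($154), Watson→Lot B ($92), total $350.
VCG payment = (others' best without Kapoor) − (others' welfare with Kapoor) = 350 − 310 = $40.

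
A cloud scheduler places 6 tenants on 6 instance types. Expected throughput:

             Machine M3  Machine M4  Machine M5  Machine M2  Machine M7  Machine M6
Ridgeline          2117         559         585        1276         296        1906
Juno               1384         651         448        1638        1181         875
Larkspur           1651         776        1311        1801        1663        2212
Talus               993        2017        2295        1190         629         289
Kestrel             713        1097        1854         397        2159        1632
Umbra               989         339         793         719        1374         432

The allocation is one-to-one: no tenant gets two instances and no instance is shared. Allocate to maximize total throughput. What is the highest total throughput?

Max total: 11212 ops/s

This is a one-to-one assignment (maximum-weight bipartite matching).
Optimal: Ridgeline→Machine M3 (2117 ops/s), Juno→Machine M2 (1638 ops/s), Larkspur→Machine M6 (2212 ops/s), Talus→Machine M4 (2017 ops/s), Kestrel→Machine M5 (1854 ops/s), Umbra→Machine M7 (1374 ops/s) — total 2117+1638+2212+2017+1854+1374 = 11212 ops/s.
Column-greedy (each instance in turn goes to its best remaining tenant) gives 10038 ops/s, worse by 1174.
Checked against all permutations: 11212 ops/s is optimal.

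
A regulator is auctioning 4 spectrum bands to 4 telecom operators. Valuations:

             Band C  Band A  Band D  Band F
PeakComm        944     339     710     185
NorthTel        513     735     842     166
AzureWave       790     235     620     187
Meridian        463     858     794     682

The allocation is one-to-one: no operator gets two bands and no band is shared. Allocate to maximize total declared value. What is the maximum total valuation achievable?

Maximum total: $2981M

Optimal: PeakComm→Band C ($944M), NorthTel→Band A ($735M), AzureWave→Band D ($620M), Meridian→Band F ($682M) — total 944+735+620+682 = $2981M.
Max-entry greedy (repeatedly take the single best remaining cell) gives $2831M, worse by 150.
Every other assignment is strictly worse.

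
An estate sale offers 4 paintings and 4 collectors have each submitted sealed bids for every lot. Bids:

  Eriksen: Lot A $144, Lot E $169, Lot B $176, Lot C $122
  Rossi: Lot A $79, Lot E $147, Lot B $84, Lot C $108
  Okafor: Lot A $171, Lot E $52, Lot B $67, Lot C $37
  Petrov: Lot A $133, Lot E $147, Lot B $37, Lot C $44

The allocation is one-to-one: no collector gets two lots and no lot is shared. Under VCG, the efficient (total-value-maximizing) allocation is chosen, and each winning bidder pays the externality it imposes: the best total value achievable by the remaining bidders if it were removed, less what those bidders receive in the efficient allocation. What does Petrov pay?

Petrov pays $39.

Efficient allocation: Eriksen→Lot B ($176), Rossi→Lot C ($108), Okafor→Lot A ($171), Petrov→Lot E ($147); total welfare W = $602.
Petrov receives Lot E at value $147, so the others get W − 147 = $455.
Without Petrov: best allocation of the remaining 3 bidders over all 4 lots is Eriksen→Lot B ($176), Rossi→Lot E ($147), Okafor→Lot A ($171), total $494.
VCG payment = (others' best without Petrov) − (others' welfare with Petrov) = 494 − 455 = $39.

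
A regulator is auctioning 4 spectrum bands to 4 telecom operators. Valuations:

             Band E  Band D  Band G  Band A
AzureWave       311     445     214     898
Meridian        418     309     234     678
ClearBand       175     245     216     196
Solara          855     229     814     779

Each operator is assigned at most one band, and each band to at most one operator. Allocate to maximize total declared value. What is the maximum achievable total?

Optimal: AzureWave→Band A ($898M), Meridian→Band E ($418M), ClearBand→Band D ($245M), Solara→Band G ($814M) — total 898+418+245+814 = $2375M.
Max-entry greedy (repeatedly take the single best remaining cell) gives $2278M, worse by 97.
Swapping Meridian↔ClearBand (Meridian→Band D $309M, ClearBand→Band E $175M) loses 179.

Max total: $2375M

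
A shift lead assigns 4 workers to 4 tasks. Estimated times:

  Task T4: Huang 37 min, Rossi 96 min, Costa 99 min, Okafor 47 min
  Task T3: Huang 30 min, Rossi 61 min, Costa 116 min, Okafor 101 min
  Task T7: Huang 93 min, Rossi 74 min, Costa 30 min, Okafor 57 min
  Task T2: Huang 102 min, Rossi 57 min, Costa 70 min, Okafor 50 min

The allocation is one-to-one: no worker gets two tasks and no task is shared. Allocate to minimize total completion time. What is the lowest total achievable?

Optimal: Huang→Task T3 (30 min), Rossi→Task T2 (57 min), Costa→Task T7 (30 min), Okafor→Task T4 (47 min) — total 30+57+30+47 = 164 min.
Every other assignment is strictly worse.

Minimum total: 164 min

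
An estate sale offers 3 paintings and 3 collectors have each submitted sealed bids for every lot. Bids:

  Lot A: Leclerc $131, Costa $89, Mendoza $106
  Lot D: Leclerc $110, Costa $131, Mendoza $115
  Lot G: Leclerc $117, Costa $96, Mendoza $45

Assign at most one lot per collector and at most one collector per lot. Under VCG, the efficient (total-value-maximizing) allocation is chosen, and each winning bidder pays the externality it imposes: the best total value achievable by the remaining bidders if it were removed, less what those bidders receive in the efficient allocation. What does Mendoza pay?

Efficient allocation: Leclerc→Lot G ($117), Costa→Lot D ($131), Mendoza→Lot A ($106); total welfare W = $354.
Mendoza receives Lot A at value $106, so the others get W − 106 = $248.
Without Mendoza: best allocation of the remaining 2 bidders over all 3 lots is Leclerc→Lot A ($131), Costa→Lot D ($131), total $262.
VCG payment = (others' best without Mendoza) − (others' welfare with Mendoza) = 262 − 248 = $14.

Mendoza pays $14.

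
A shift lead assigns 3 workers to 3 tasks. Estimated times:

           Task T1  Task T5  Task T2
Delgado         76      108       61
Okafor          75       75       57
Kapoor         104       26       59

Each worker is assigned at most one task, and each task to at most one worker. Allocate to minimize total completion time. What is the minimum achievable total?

Minimum total: 159 min

Optimal: Delgado→Task T1 (76 min), Okafor→Task T2 (57 min), Kapoor→Task T5 (26 min) — total 76+57+26 = 159 min.
Row-greedy (each worker in turn takes its cheapest remaining task) gives 162 min, worse by 3.
Next-best assignment: Delgado→Task T2, Okafor→Task T1, Kapoor→Task T5 = 162 min.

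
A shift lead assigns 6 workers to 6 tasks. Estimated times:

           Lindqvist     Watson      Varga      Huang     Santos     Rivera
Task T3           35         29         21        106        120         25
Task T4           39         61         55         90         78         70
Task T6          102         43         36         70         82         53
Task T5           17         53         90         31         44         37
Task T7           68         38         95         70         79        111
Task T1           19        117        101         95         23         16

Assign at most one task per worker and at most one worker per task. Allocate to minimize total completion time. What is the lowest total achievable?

Optimal: Lindqvist→Task T4 (39 min), Watson→Task T7 (38 min), Varga→Task T6 (36 min), Huang→Task T5 (31 min), Santos→Task T1 (23 min), Rivera→Task T3 (25 min) — total 39+38+36+31+23+25 = 192 min.
Row-greedy (each worker in turn takes its cheapest remaining task) gives 245 min, worse by 53.
Next-best assignment: Lindqvist→Task T4, Watson→Task T7, Varga→Task T3, Huang→Task T5, Santos→Task T1, Rivera→Task T6 = 205 min.
Swapping Huang↔Lindqvist (Huang→Task T4 90 min, Lindqvist→Task T5 17 min) adds 37.

Min total: 192 min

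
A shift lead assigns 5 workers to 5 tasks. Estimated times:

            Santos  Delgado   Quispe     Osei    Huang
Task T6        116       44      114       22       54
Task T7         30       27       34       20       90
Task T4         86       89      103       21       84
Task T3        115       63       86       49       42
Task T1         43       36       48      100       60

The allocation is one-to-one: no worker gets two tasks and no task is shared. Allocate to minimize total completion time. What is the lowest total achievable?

Optimal: Santos→Task T1 (43 min), Delgado→Task T6 (44 min), Quispe→Task T7 (34 min), Osei→Task T4 (21 min), Huang→Task T3 (42 min) — total 43+44+34+21+42 = 184 min.
Column-greedy (each task in turn goes to its cheapest remaining worker) gives 262 min, worse by 78.

Min total: 184 min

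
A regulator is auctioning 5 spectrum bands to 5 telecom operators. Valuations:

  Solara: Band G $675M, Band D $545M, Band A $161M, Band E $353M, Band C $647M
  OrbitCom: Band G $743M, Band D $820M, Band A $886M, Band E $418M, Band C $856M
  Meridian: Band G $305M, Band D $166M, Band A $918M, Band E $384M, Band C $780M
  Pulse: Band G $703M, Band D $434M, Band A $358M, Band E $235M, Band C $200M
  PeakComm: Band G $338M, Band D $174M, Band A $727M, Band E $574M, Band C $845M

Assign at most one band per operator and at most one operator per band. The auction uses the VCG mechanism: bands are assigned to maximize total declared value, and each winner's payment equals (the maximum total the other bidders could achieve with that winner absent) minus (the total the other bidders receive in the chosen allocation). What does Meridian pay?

Meridian pays $235M.

Efficient allocation: Solara→Band C ($647M), OrbitCom→Band D ($820M), Meridian→Band A ($918M), Pulse→Band G ($703M), PeakComm→Band E ($574M); total welfare W = $3662M.
Meridian receives Band A at value $918M, so the others get W − 918 = $2744M.
Without Meridian: best allocation of the remaining 4 bidders over all 5 bands is Solara→Band D ($545M), OrbitCom→Band A ($886M), Pulse→Band G ($703M), PeakComm→Band C ($845M), total $2979M.
VCG payment = (others' best without Meridian) − (others' welfare with Meridian) = 2979 − 2744 = $235M.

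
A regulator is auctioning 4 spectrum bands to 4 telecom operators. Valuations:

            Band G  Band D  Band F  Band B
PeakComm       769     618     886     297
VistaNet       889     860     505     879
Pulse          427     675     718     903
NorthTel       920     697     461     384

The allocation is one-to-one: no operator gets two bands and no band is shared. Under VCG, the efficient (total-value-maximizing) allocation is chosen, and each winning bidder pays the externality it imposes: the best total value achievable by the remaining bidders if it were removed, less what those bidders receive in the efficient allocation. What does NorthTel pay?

Efficient allocation: PeakComm→Band F ($886M), VistaNet→Band D ($860M), Pulse→Band B ($903M), NorthTel→Band G ($920M); total welfare W = $3569M.
NorthTel receives Band G at value $920M, so the others get W − 920 = $2649M.
Without NorthTel: best allocation of the remaining 3 bidders over all 4 bands is PeakComm→Band F ($886M), VistaNet→Band G ($889M), Pulse→Band B ($903M), total $2678M.
VCG payment = (others' best without NorthTel) − (others' welfare with NorthTel) = 2678 − 2649 = $29M.

NorthTel pays $29M.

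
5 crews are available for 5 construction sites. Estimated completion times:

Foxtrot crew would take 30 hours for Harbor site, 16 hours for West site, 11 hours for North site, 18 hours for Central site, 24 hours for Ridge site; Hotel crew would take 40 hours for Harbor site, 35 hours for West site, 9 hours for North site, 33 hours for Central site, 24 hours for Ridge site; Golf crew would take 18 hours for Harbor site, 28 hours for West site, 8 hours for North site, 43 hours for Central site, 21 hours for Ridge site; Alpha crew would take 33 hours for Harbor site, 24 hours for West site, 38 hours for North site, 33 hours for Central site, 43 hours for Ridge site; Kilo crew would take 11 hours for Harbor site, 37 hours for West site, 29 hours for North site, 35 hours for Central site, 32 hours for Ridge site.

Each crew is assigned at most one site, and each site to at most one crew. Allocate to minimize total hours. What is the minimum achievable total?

This is the linear assignment problem.
Optimal: Foxtrot crew→Central site (18 hours), Hotel crew→North site (9 hours), Golf crew→Ridge site (21 hours), Alpha crew→West site (24 hours), Kilo crew→Harbor site (11 hours) — total 18+9+21+24+11 = 83 hours.
Next-best assignment: Foxtrot crew→Central site, Hotel crew→Ridge site, Golf crew→North site, Alpha crew→West site, Kilo crew→Harbor site = 85 hours.
Swapping Alpha crew↔Hotel crew (Alpha crew→North site 38 hours, Hotel crew→West site 35 hours) adds 40.
Every other assignment is strictly worse.

Minimum total: 83 hours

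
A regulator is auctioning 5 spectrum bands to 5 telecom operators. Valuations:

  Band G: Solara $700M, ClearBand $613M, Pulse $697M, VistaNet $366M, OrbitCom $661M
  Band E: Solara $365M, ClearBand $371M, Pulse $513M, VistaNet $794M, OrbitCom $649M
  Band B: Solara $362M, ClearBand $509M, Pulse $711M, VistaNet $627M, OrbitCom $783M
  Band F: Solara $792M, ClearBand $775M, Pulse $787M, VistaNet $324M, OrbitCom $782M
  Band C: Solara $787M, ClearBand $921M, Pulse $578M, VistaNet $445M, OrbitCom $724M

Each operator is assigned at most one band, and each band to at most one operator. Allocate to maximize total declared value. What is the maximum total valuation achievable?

Optimal: Solara→Band F ($792M), ClearBand→Band C ($921M), Pulse→Band G ($697M), VistaNet→Band E ($794M), OrbitCom→Band B ($783M) — total 792+921+697+794+783 = $3987M.
Swapping Solara↔VistaNet (Solara→Band E $365M, VistaNet→Band F $324M) loses 897.
No other one-to-one assignment exceeds $3987M.

Max total: $3987M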